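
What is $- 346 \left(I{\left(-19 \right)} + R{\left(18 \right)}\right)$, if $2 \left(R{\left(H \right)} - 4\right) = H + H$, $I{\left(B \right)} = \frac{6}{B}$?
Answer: $- \frac{142552}{19} \approx -7502.7$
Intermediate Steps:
$R{\left(H \right)} = 4 + H$ ($R{\left(H \right)} = 4 + \frac{H + H}{2} = 4 + \frac{2 H}{2} = 4 + H$)
$- 346 \left(I{\left(-19 \right)} + R{\left(18 \right)}\right) = - 346 \left(\frac{6}{-19} + \left(4 + 18\right)\right) = - 346 \left(6 \left(- \frac{1}{19}\right) + 22\right) = - 346 \left(- \frac{6}{19} + 22\right) = \left(-346\right) \frac{412}{19} = - \frac{142552}{19}$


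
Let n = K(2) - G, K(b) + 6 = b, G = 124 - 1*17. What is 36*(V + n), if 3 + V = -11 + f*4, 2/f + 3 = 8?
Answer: -22212/5 ≈ -4442.4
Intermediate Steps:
f = 2/5 (f = 2/(-3 + 8) = 2/5 ≈ 0.40000)
G = 107 (G = 124 - 17 = 107)
K(b) = -6 + b
n = -111 (n = (-6 + 2) - 1*107 = -4 - 107 = -111)
V = -62/5 (V = -3 + (-11 + (2/5)*4) = -3 + (-11 + 8/5) = -3 - 47/5 = -62/5 ≈ -12.400)
36*(V + n) = 36*(-62/5 - 111) = 36*(-617/5) = -22212/5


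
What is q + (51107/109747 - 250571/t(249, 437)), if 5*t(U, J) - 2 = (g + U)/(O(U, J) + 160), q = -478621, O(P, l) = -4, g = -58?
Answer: -47870709512200/55202741 ≈ -8.6718e+5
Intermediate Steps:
t(U, J) = 127/390 + U/780 (t(U, J) = 2/5 + ((-58 + U)/(-4 + 160))/5 = 2/5 + ((-58 + U)/156)/5 = 2/5 + ((-58 + U)*(1/156))/5 = 2/5 + (-29/78 + U/156)/5 = 2/5 + (-29/390 + U/780) = 127/390 + U/780)
q + (51107/109747 - 250571/t(249, 437)) = -478621 + (51107/109747 - 250571/(127/390 + (1/780)*249)) = -478621 + (51107*(1/109747) - 250571/(127/390 + 83/260)) = -478621 + (51107/109747 - 250571/503/780) = -478621 + (51107/109747 - 250571*780/503) = -478621 + (51107/109747 - 195445380/503) = -478621 - 21449518412039/55202741 = -47870709512200/55202741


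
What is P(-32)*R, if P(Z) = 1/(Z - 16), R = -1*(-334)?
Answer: -167/24 ≈ -6.9583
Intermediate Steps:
R = 334
P(Z) = 1/(-16 + Z)
P(-32)*R = 334/(-16 - 32) = 334/(-48) = -1/48*334 = -167/24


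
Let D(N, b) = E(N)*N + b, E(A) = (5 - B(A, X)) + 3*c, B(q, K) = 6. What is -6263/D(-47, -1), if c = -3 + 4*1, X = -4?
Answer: 6263/95 ≈ 65.926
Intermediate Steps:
c = 1 (c = -3 + 4 = 1)
E(A) = 2 (E(A) = (5 - 1*6) + 3*1 = (5 - 6) + 3 = -1 + 3 = 2)
D(N, b) = b + 2*N (D(N, b) = 2*N + b = b + 2*N)
-6263/D(-47, -1) = -6263/(-1 + 2*(-47)) = -6263/(-1 - 94) = -6263/(-95) = -6263*(-1/95) = 6263/95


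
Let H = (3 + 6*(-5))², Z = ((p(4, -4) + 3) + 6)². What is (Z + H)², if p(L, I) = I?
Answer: 568516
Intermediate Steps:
Z = 25 (Z = ((-4 + 3) + 6)² = (-1 + 6)² = 5² = 25)
H = 729 (H = (3 - 30)² = (-27)² = 729)
(Z + H)² = (25 + 729)² = 754² = 568516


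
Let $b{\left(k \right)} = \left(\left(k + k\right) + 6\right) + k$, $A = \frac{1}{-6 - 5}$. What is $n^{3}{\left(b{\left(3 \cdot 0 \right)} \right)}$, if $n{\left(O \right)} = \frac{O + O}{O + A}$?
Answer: $\frac{2299968}{274625} \approx 8.3749$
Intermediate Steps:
$A = - \frac{1}{11}$ ($A = \frac{1}{-11} = - \frac{1}{11} \approx -0.090909$)
$b{\left(k \right)} = 6 + 3 k$ ($b{\left(k \right)} = \left(2 k + 6\right) + k = \left(6 + 2 k\right) + k = 6 + 3 k$)
$n{\left(O \right)} = \frac{2 O}{- \frac{1}{11} + O}$ ($n{\left(O \right)} = \frac{O + O}{O - \frac{1}{11}} = \frac{2 O}{- \frac{1}{11} + O}$)
$n^{3}{\left(b{\left(3 \cdot 0 \right)} \right)} = \left(\frac{22 \left(6 + 3 \cdot 3 \cdot 0\right)}{-1 + 11 \left(6 + 3 \cdot 3 \cdot 0\right)}\right)^{3} = \left(\frac{22 \left(6 + 3 \cdot 0\right)}{-1 + 11 \left(6 + 3 \cdot 0\right)}\right)^{3} = \left(\frac{22 \left(6 + 0\right)}{-1 + 11 \left(6 + 0\right)}\right)^{3} = \left(22 \cdot 6 \frac{1}{-1 + 11 \cdot 6}\right)^{3} = \left(22 \cdot 6 \frac{1}{-1 + 66}\right)^{3} = \left(22 \cdot 6 \cdot \frac{1}{65}\right)^{3} = \left(\frac{132}{65}\right)^{3} = \frac{2299968}{274625}$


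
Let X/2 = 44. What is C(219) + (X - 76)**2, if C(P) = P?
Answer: 363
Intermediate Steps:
X = 88 (X = 2*44 = 88)
C(219) + (X - 76)**2 = 219 + (88 - 76)**2 = 219 + 12**2 = 219 + 144 = 363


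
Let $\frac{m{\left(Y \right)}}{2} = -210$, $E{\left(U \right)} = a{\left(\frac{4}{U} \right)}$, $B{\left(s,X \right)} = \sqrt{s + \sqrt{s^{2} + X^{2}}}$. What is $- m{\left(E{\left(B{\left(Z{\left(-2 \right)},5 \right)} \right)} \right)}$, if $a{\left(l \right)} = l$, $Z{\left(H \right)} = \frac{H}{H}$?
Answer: $420$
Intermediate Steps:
$Z{\left(H \right)} = 1$
$B{\left(s,X \right)} = \sqrt{s + \sqrt{X^{2} + s^{2}}}$
$E{\left(U \right)} = \frac{4}{U}$
$m{\left(Y \right)} = -420$ ($m{\left(Y \right)} = 2 \left(-210\right) = -420$)
$- m{\left(E{\left(B{\left(Z{\left(-2 \right)},5 \right)} \right)} \right)} = \left(-1\right) \left(-420\right) = 420$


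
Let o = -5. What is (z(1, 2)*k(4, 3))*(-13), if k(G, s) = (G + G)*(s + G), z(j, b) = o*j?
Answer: 3640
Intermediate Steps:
z(j, b) = -5*j
k(G, s) = 2*G*(G + s) (k(G, s) = (2*G)*(G + s) = 2*G*(G + s))
(z(1, 2)*k(4, 3))*(-13) = ((-5*1)*(2*4*(4 + 3)))*(-13) = -10*4*7*(-13) = -5*56*(-13) = -280*(-13) = 3640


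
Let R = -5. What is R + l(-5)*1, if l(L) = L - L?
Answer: -5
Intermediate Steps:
l(L) = 0
R + l(-5)*1 = -5 + 0*1 = -5 + 0 = -5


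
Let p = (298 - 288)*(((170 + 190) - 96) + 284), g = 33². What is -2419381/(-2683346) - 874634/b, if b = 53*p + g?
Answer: -1641625921815/782273176034 ≈ -2.0985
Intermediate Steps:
g = 1089
p = 5480 (p = 10*((360 - 96) + 284) = 10*(264 + 284) = 10*548 = 5480)
b = 291529 (b = 53*5480 + 1089 = 290440 + 1089 = 291529)
-2419381/(-2683346) - 874634/b = -2419381/(-2683346) - 874634/291529 = -2419381*(-1/2683346) - 874634*1/291529 = 2419381/2683346 - 874634/291529 = -1641625921815/782273176034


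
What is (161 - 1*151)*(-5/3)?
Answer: -50/3 ≈ -16.667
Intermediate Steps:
(161 - 1*151)*(-5/3) = (161 - 151)*(-5*⅓) = 10*(-5/3) = -50/3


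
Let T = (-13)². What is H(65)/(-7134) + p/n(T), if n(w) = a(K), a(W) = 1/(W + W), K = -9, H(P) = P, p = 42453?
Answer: -5451474701/7134 ≈ -7.6415e+5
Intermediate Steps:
T = 169
a(W) = 1/(2*W)
n(w) = -1/18 (n(w) = (½)/(-9) = (½)*(-⅑) = -1/18)
H(65)/(-7134) + p/n(T) = 65/(-7134) + 42453/(-1/18) = 65*(-1/7134) + 42453*(-18) = -65/7134 - 764154 = -5451474701/7134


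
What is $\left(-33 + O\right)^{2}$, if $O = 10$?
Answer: $529$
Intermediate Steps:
$\left(-33 + O\right)^{2} = \left(-33 + 10\right)^{2} = \left(-23\right)^{2} = 529$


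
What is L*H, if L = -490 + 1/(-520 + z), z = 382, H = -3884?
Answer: 131319982/69 ≈ 1.9032e+6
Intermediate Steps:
L = -67621/138 (L = -490 + 1/(-520 + 382) = -490 + 1/(-138) = -490 - 1/138 = -67621/138 ≈ -490.01)
L*H = -67621/138*(-3884) = 131319982/69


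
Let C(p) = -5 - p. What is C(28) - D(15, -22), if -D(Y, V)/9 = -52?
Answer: -501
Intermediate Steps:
D(Y, V) = 468 (D(Y, V) = -9*(-52) = 468)
C(28) - D(15, -22) = (-5 - 1*28) - 1*468 = (-5 - 28) - 468 = -33 - 468 = -501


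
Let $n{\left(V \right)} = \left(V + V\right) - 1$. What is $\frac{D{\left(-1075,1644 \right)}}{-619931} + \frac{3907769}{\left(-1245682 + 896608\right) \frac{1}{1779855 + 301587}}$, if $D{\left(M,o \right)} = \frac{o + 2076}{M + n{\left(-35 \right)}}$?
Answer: $- \frac{339357558887719331}{14564038983} \approx -2.3301 \cdot 10^{7}$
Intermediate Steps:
$n{\left(V \right)} = -1 + 2 V$ ($n{\left(V \right)} = 2 V - 1 = -1 + 2 V$)
$D{\left(M,o \right)} = \frac{2076 + o}{-71 + M}$ ($D{\left(M,o \right)} = \frac{o + 2076}{M + \left(-1 + 2 \left(-35\right)\right)} = \frac{2076 + o}{M - 71} = \frac{2076 + o}{-71 + M}$)
$\frac{D{\left(-1075,1644 \right)}}{-619931} + \frac{3907769}{\left(-1245682 + 896608\right) \frac{1}{1779855 + 301587}} = \frac{\frac{1}{-71 - 1075} \left(2076 + 1644\right)}{-619931} + \frac{3907769}{\left(-1245682 + 896608\right) \frac{1}{1779855 + 301587}} = \frac{1}{-1146} \cdot 3720 \left(- \frac{1}{619931}\right) + \frac{3907769}{\left(-349074\right) \frac{1}{2081442}} = \left(- \frac{1}{1146}\right) 3720 \left(- \frac{1}{619931}\right) + \frac{3907769}{\left(-349074\right) \frac{1}{2081442}} = \left(- \frac{620}{191}\right) \left(- \frac{1}{619931}\right) + \frac{3907769}{- \frac{5289}{31537}} = \frac{620}{118406821} + 3907769 \left(- \frac{31537}{5289}\right) = \frac{620}{118406821} - \frac{123239310953}{5289} = - \frac{339357558887719331}{14564038983}$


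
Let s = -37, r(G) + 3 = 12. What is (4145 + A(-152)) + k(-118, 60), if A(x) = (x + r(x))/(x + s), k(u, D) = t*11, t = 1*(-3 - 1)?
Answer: 775232/189 ≈ 4101.8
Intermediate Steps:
t = -4 (t = 1*(-4) = -4)
r(G) = 9 (r(G) = -3 + 12 = 9)
k(u, D) = -44 (k(u, D) = -4*11 = -44)
A(x) = (9 + x)/(-37 + x) (A(x) = (x + 9)/(x - 37) = (9 + x)/(-37 + x))
(4145 + A(-152)) + k(-118, 60) = (4145 + (9 - 152)/(-37 - 152)) - 44 = (4145 - 143/(-189)) - 44 = (4145 - 1/189*(-143)) - 44 = (4145 + 143/189) - 44 = 783548/189 - 44 = 775232/189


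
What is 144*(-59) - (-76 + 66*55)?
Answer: -12050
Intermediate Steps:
144*(-59) - (-76 + 66*55) = -8496 - (-76 + 3630) = -8496 - 1*3554 = -8496 - 3554 = -12050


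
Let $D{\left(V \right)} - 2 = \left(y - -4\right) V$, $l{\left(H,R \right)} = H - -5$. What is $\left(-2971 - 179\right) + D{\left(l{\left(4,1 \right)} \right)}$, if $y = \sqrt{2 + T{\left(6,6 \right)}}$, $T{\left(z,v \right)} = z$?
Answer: $-3112 + 18 \sqrt{2} \approx -3086.5$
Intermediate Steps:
$l{\left(H,R \right)} = 5 + H$ ($l{\left(H,R \right)} = H + 5 = 5 + H$)
$y = 2 \sqrt{2}$ ($y = \sqrt{2 + 6} = \sqrt{8} = 2 \sqrt{2} \approx 2.8284$)
$D{\left(V \right)} = 2 + V \left(4 + 2 \sqrt{2}\right)$ ($D{\left(V \right)} = 2 + \left(2 \sqrt{2} - -4\right) V = 2 + \left(2 \sqrt{2} + 4\right) V = 2 + \left(4 + 2 \sqrt{2}\right) V = 2 + V \left(4 + 2 \sqrt{2}\right)$)
$\left(-2971 - 179\right) + D{\left(l{\left(4,1 \right)} \right)} = \left(-2971 - 179\right) + \left(2 + 4 \left(5 + 4\right) + 2 \left(5 + 4\right) \sqrt{2}\right) = -3150 + \left(2 + 4 \cdot 9 + 2 \cdot 9 \sqrt{2}\right) = -3150 + \left(2 + 36 + 18 \sqrt{2}\right) = -3150 + \left(38 + 18 \sqrt{2}\right) = -3112 + 18 \sqrt{2}$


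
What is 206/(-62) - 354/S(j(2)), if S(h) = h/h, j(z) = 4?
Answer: -11077/31 ≈ -357.32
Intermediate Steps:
S(h) = 1
206/(-62) - 354/S(j(2)) = 206/(-62) - 354/1 = 206*(-1/62) - 354*1 = -103/31 - 354 = -11077/31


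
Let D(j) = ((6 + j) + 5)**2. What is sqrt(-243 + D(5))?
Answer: sqrt(13) ≈ 3.6056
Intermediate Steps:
D(j) = (11 + j)**2
sqrt(-243 + D(5)) = sqrt(-243 + (11 + 5)**2) = sqrt(-243 + 16**2) = sqrt(-243 + 256) = sqrt(13)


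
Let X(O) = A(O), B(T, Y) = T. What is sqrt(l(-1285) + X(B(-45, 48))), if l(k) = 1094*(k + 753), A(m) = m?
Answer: I*sqrt(582053) ≈ 762.92*I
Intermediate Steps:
l(k) = 823782 + 1094*k (l(k) = 1094*(753 + k) = 823782 + 1094*k)
X(O) = O
sqrt(l(-1285) + X(B(-45, 48))) = sqrt((823782 + 1094*(-1285)) - 45) = sqrt((823782 - 1405790) - 45) = sqrt(-582008 - 45) = sqrt(-582053) = I*sqrt(582053)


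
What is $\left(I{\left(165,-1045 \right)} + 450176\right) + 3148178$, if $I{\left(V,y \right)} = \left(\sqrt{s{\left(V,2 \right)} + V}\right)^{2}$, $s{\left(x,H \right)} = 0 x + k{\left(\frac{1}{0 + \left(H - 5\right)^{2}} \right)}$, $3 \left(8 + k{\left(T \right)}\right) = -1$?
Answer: $\frac{10795532}{3} \approx 3.5985 \cdot 10^{6}$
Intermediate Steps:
$k{\left(T \right)} = - \frac{25}{3}$ ($k{\left(T \right)} = -8 + \frac{1}{3} \left(-1\right) = -8 - \frac{1}{3} = - \frac{25}{3}$)
$s{\left(x,H \right)} = - \frac{25}{3}$ ($s{\left(x,H \right)} = 0 x - \frac{25}{3} = 0 - \frac{25}{3} = - \frac{25}{3}$)
$I{\left(V,y \right)} = - \frac{25}{3} + V$ ($I{\left(V,y \right)} = \left(\sqrt{- \frac{25}{3} + V}\right)^{2} = - \frac{25}{3} + V$)
$\left(I{\left(165,-1045 \right)} + 450176\right) + 3148178 = \left(\left(- \frac{25}{3} + 165\right) + 450176\right) + 3148178 = \left(\frac{470}{3} + 450176\right) + 3148178 = \frac{1350998}{3} + 3148178 = \frac{10795532}{3}$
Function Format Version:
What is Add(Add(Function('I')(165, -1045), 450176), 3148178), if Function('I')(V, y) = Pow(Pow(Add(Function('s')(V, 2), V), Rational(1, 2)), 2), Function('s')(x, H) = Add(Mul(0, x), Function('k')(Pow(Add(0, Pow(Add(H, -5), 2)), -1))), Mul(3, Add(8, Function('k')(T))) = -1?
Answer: Rational(10795532, 3) ≈ 3.5985e+6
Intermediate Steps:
Function('k')(T) = Rational(-25, 3) (Function('k')(T) = Add(-8, Mul(Rational(1, 3), -1)) = Add(-8, Rational(-1, 3)) = Rational(-25, 3))
Function('s')(x, H) = Rational(-25, 3) (Function('s')(x, H) = Add(Mul(0, x), Rational(-25, 3)) = Add(0, Rational(-25, 3)) = Rational(-25, 3))
Function('I')(V, y) = Add(Rational(-25, 3), V) (Function('I')(V, y) = Pow(Pow(Add(Rational(-25, 3), V), Rational(1, 2)), 2) = Add(Rational(-25, 3), V))
Add(Add(Function('I')(165, -1045), 450176), 3148178) = Add(Add(Add(Rational(-25, 3), 165), 450176), 3148178) = Add(Add(Rational(470, 3), 450176), 3148178) = Add(Rational(1350998, 3), 3148178) = Rational(10795532, 3)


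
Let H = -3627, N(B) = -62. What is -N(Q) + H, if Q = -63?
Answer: -3565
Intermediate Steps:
-N(Q) + H = -1*(-62) - 3627 = 62 - 3627 = -3565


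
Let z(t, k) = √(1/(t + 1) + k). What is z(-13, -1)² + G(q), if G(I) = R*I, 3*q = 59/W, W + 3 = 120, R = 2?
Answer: -1049/1404 ≈ -0.74715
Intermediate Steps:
W = 117 (W = -3 + 120 = 117)
q = 59/351 (q = (59/117)/3 = (59*(1/117))/3 = (⅓)*(59/117) = 59/351 ≈ 0.16809)
G(I) = 2*I
z(t, k) = √(k + 1/(1 + t)) (z(t, k) = √(1/(1 + t) + k) = √(k + 1/(1 + t)))
z(-13, -1)² + G(q) = (√((1 - (1 - 13))/(1 - 13)))² + 2*(59/351) = (√((1 - 1*(-12))/(-12)))² + 118/351 = (√(-(1 + 12)/12))² + 118/351 = (√(-1/12*13))² + 118/351 = (√(-13/12))² + 118/351 = (I*√39/6)² + 118/351 = -13/12 + 118/351 = -1049/1404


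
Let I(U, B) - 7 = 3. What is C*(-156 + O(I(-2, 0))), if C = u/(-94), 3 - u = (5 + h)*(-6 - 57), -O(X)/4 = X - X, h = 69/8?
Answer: 268749/188 ≈ 1429.5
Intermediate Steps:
h = 69/8 (h = 69*(⅛) = 69/8 ≈ 8.6250)
I(U, B) = 10 (I(U, B) = 7 + 3 = 10)
O(X) = 0 (O(X) = -4*(X - X) = -4*0 = 0)
u = 6891/8 (u = 3 - (5 + 69/8)*(-6 - 57) = 3 - 109*(-63)/8 = 3 - 1*(-6867/8) = 3 + 6867/8 = 6891/8 ≈ 861.38)
C = -6891/752 (C = (6891/8)/(-94) = (6891/8)*(-1/94) = -6891/752 ≈ -9.1636)
C*(-156 + O(I(-2, 0))) = -6891*(-156 + 0)/752 = -6891/752*(-156) = 268749/188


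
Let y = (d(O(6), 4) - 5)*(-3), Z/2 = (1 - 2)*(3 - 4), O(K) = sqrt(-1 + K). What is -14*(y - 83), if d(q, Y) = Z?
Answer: 1036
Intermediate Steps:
Z = 2 (Z = 2*((1 - 2)*(3 - 4)) = 2*(-1*(-1)) = 2*1 = 2)
d(q, Y) = 2
y = 9 (y = (2 - 5)*(-3) = -3*(-3) = 9)
-14*(y - 83) = -14*(9 - 83) = -14*(-74) = 1036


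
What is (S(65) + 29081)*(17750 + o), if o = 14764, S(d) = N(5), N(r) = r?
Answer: 945702204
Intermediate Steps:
S(d) = 5
(S(65) + 29081)*(17750 + o) = (5 + 29081)*(17750 + 14764) = 29086*32514 = 945702204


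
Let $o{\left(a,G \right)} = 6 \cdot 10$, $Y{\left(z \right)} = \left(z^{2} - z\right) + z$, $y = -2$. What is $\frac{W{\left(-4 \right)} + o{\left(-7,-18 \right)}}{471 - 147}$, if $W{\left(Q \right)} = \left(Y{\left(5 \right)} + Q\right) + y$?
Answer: $\frac{79}{324} \approx 0.24383$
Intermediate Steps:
$Y{\left(z \right)} = z^{2}$
$o{\left(a,G \right)} = 60$
$W{\left(Q \right)} = 23 + Q$ ($W{\left(Q \right)} = \left(5^{2} + Q\right) - 2 = \left(25 + Q\right) - 2 = 23 + Q$)
$\frac{W{\left(-4 \right)} + o{\left(-7,-18 \right)}}{471 - 147} = \frac{\left(23 - 4\right) + 60}{471 - 147} = \frac{19 + 60}{324} = 79 \cdot \frac{1}{324} = \frac{79}{324}$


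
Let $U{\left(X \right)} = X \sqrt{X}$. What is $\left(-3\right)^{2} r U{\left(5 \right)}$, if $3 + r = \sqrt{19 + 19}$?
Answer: $45 \sqrt{5} \left(-3 + \sqrt{38}\right) \approx 318.41$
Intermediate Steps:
$r = -3 + \sqrt{38}$ ($r = -3 + \sqrt{19 + 19} = -3 + \sqrt{38} \approx 3.1644$)
$U{\left(X \right)} = X^{\frac{3}{2}}$
$\left(-3\right)^{2} r U{\left(5 \right)} = \left(-3\right)^{2} \left(-3 + \sqrt{38}\right) 5^{\frac{3}{2}} = 9 \left(-3 + \sqrt{38}\right) 5 \sqrt{5} = \left(-27 + 9 \sqrt{38}\right) 5 \sqrt{5} = 5 \sqrt{5} \left(-27 + 9 \sqrt{38}\right)$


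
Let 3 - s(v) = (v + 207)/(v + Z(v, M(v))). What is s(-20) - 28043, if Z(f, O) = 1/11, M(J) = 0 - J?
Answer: -6138703/219 ≈ -28031.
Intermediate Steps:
M(J) = -J
Z(f, O) = 1/11
s(v) = 3 - (207 + v)/(1/11 + v) (s(v) = 3 - (v + 207)/(v + 1/11) = 3 - (207 + v)/(1/11 + v))
s(-20) - 28043 = 2*(-1137 + 11*(-20))/(1 + 11*(-20)) - 28043 = 2*(-1137 - 220)/(1 - 220) - 28043 = 2*(-1357)/(-219) - 28043 = 2*(-1/219)*(-1357) - 28043 = 2714/219 - 28043 = -6138703/219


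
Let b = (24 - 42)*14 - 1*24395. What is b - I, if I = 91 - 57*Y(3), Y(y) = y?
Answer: -24567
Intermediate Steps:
b = -24647 (b = -18*14 - 24395 = -252 - 24395 = -24647)
I = -80 (I = 91 - 57*3 = 91 - 171 = -80)
b - I = -24647 - 1*(-80) = -24647 + 80 = -24567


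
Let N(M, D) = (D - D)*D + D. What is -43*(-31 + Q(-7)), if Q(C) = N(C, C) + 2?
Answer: 1548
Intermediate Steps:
N(M, D) = D (N(M, D) = 0*D + D = 0 + D = D)
Q(C) = 2 + C (Q(C) = C + 2 = 2 + C)
-43*(-31 + Q(-7)) = -43*(-31 + (2 - 7)) = -43*(-31 - 5) = -43*(-36) = 1548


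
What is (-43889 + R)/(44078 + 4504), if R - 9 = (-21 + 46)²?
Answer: -43255/48582 ≈ -0.89035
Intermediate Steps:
R = 634 (R = 9 + (-21 + 46)² = 9 + 25² = 9 + 625 = 634)
(-43889 + R)/(44078 + 4504) = (-43889 + 634)/(44078 + 4504) = -43255/48582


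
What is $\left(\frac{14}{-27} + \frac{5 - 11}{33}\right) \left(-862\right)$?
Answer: $\frac{179296}{297} \approx 603.69$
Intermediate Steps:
$\left(\frac{14}{-27} + \frac{5 - 11}{33}\right) \left(-862\right) = \left(14 \left(- \frac{1}{27}\right) - \frac{2}{11}\right) \left(-862\right) = \left(- \frac{14}{27} - \frac{2}{11}\right) \left(-862\right) = \left(- \frac{208}{297}\right) \left(-862\right) = \frac{179296}{297}$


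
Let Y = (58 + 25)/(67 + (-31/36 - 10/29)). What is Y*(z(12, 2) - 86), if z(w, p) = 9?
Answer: -6672204/68689 ≈ -97.136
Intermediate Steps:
Y = 86652/68689 (Y = 83/(67 + (-31*1/36 - 10*1/29)) = 83/(67 + (-31/36 - 10/29)) = 83/(67 - 1259/1044) = 83/(68689/1044) = 83*(1044/68689) = 86652/68689 ≈ 1.2615)
Y*(z(12, 2) - 86) = 86652*(9 - 86)/68689 = (86652/68689)*(-77) = -6672204/68689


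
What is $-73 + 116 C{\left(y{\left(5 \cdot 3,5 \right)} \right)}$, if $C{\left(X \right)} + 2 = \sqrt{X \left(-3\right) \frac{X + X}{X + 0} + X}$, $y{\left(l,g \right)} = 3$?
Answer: $-305 + 116 i \sqrt{15} \approx -305.0 + 449.27 i$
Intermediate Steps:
$C{\left(X \right)} = -2 + \sqrt{5} \sqrt{- X}$ ($C{\left(X \right)} = -2 + \sqrt{X \left(-3\right) \frac{X + X}{X + 0} + X} = -2 + \sqrt{- 3 X \frac{2 X}{X} + X} = -2 + \sqrt{- 3 X 2 + X} = -2 + \sqrt{- 6 X + X} = -2 + \sqrt{- 5 X} = -2 + \sqrt{5} \sqrt{- X}$)
$-73 + 116 C{\left(y{\left(5 \cdot 3,5 \right)} \right)} = -73 + 116 \left(-2 + \sqrt{5} \sqrt{\left(-1\right) 3}\right) = -73 + 116 \left(-2 + \sqrt{5} \sqrt{-3}\right) = -73 + 116 \left(-2 + \sqrt{5} i \sqrt{3}\right) = -73 + 116 \left(-2 + i \sqrt{15}\right) = -73 - \left(232 - 116 i \sqrt{15}\right) = -305 + 116 i \sqrt{15}$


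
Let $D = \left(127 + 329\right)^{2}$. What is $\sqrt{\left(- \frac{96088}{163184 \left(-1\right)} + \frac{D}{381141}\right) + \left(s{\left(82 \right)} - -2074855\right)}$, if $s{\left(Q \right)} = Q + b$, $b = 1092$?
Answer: $\frac{\sqrt{1549155978516584492862878}}{863834902} \approx 1440.8$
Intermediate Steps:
$s{\left(Q \right)} = 1092 + Q$ ($s{\left(Q \right)} = Q + 1092 = 1092 + Q$)
$D = 207936$ ($D = 456^{2} = 207936$)
$\sqrt{\left(- \frac{96088}{163184 \left(-1\right)} + \frac{D}{381141}\right) + \left(s{\left(82 \right)} - -2074855\right)} = \sqrt{\left(- \frac{96088}{163184 \left(-1\right)} + \frac{207936}{381141}\right) + \left(\left(1092 + 82\right) - -2074855\right)} = \sqrt{\left(- \frac{96088}{-163184} + 207936 \cdot \frac{1}{381141}\right) + \left(1174 + 2074855\right)} = \sqrt{\left(\left(-96088\right) \left(- \frac{1}{163184}\right) + \frac{23104}{42349}\right) + 2076029} = \sqrt{\left(\frac{12011}{20398} + \frac{23104}{42349}\right) + 2076029} = \sqrt{\frac{979929231}{863834902} + 2076029} = \sqrt{\frac{1793347287693389}{863834902}} = \frac{\sqrt{1549155978516584492862878}}{863834902}$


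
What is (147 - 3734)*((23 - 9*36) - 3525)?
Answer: 13723862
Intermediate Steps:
(147 - 3734)*((23 - 9*36) - 3525) = -3587*((23 - 324) - 3525) = -3587*(-301 - 3525) = -3587*(-3826) = 13723862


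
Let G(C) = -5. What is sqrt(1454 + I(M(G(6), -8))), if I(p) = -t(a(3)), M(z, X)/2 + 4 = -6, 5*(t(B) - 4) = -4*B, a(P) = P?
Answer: sqrt(36310)/5 ≈ 38.110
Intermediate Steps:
t(B) = 4 - 4*B/5 (t(B) = 4 + (-4*B)/5 = 4 - 4*B/5)
M(z, X) = -20 (M(z, X) = -8 + 2*(-6) = -8 - 12 = -20)
I(p) = -8/5 (I(p) = -(4 - 4/5*3) = -(4 - 12/5) = -1*8/5 = -8/5)
sqrt(1454 + I(M(G(6), -8))) = sqrt(1454 - 8/5) = sqrt(7262/5) = sqrt(36310)/5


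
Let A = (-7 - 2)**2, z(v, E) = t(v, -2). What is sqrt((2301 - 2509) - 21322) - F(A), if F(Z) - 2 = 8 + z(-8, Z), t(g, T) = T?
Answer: -8 + I*sqrt(21530) ≈ -8.0 + 146.73*I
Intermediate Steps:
z(v, E) = -2
A = 81 (A = (-9)**2 = 81)
F(Z) = 8 (F(Z) = 2 + (8 - 2) = 2 + 6 = 8)
sqrt((2301 - 2509) - 21322) - F(A) = sqrt((2301 - 2509) - 21322) - 1*8 = sqrt(-208 - 21322) - 8 = sqrt(-21530) - 8 = I*sqrt(21530) - 8 = -8 + I*sqrt(21530)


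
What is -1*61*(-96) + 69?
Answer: 5925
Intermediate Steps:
-1*61*(-96) + 69 = -61*(-96) + 69 = 5856 + 69 = 5925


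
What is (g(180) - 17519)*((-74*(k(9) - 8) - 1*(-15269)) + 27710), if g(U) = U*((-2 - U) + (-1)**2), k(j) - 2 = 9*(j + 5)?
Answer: -1708325801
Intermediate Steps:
k(j) = 47 + 9*j (k(j) = 2 + 9*(j + 5) = 2 + 9*(5 + j) = 2 + (45 + 9*j) = 47 + 9*j)
g(U) = U*(-1 - U) (g(U) = U*((-2 - U) + 1) = U*(-1 - U))
(g(180) - 17519)*((-74*(k(9) - 8) - 1*(-15269)) + 27710) = (-1*180*(1 + 180) - 17519)*((-74*((47 + 9*9) - 8) - 1*(-15269)) + 27710) = (-1*180*181 - 17519)*((-74*((47 + 81) - 8) + 15269) + 27710) = (-32580 - 17519)*((-74*(128 - 8) + 15269) + 27710) = -50099*((-74*120 + 15269) + 27710) = -50099*((-8880 + 15269) + 27710) = -50099*(6389 + 27710) = -50099*34099 = -1708325801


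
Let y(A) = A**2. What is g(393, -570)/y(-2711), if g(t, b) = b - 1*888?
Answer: -1458/7349521 ≈ -0.00019838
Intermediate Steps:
g(t, b) = -888 + b (g(t, b) = b - 888 = -888 + b)
g(393, -570)/y(-2711) = (-888 - 570)/((-2711)**2) = -1458/7349521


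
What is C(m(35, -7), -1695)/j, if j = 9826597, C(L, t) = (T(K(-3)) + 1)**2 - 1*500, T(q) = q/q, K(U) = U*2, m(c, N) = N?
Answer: -16/316987 ≈ -5.0475e-5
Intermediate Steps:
K(U) = 2*U
T(q) = 1
C(L, t) = -496 (C(L, t) = (1 + 1)**2 - 1*500 = 2**2 - 500 = 4 - 500 = -496)
C(m(35, -7), -1695)/j = -496/9826597 = -496*1/9826597 = -16/316987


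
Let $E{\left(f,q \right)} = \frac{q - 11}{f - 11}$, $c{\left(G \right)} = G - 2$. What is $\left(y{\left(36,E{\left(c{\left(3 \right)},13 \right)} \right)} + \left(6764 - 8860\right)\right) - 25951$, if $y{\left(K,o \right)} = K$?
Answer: $-28011$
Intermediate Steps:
$c{\left(G \right)} = -2 + G$ ($c{\left(G \right)} = G - 2 = -2 + G$)
$E{\left(f,q \right)} = \frac{-11 + q}{-11 + f}$
$\left(y{\left(36,E{\left(c{\left(3 \right)},13 \right)} \right)} + \left(6764 - 8860\right)\right) - 25951 = \left(36 + \left(6764 - 8860\right)\right) - 25951 = \left(36 - 2096\right) - 25951 = -2060 - 25951 = -28011$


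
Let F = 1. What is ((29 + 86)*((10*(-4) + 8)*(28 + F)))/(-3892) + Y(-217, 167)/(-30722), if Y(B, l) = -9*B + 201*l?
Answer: 392551000/14946253 ≈ 26.264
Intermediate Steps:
((29 + 86)*((10*(-4) + 8)*(28 + F)))/(-3892) + Y(-217, 167)/(-30722) = ((29 + 86)*((10*(-4) + 8)*(28 + 1)))/(-3892) + (-9*(-217) + 201*167)/(-30722) = (115*((-40 + 8)*29))*(-1/3892) + (1953 + 33567)*(-1/30722) = (115*(-32*29))*(-1/3892) + 35520*(-1/30722) = (115*(-928))*(-1/3892) - 17760/15361 = -106720*(-1/3892) - 17760/15361 = 26680/973 - 17760/15361 = 392551000/14946253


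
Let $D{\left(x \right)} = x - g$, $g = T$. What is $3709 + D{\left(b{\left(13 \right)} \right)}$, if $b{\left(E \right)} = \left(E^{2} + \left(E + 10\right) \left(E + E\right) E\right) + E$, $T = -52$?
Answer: $11717$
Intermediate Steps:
$b{\left(E \right)} = E + E^{2} + 2 E^{2} \left(10 + E\right)$ ($b{\left(E \right)} = \left(E^{2} + \left(10 + E\right) 2 E E\right) + E = \left(E^{2} + 2 E \left(10 + E\right) E\right) + E = \left(E^{2} + 2 E^{2} \left(10 + E\right)\right) + E = E + E^{2} + 2 E^{2} \left(10 + E\right)$)
$g = -52$
$D{\left(x \right)} = 52 + x$ ($D{\left(x \right)} = x - -52 = x + 52 = 52 + x$)
$3709 + D{\left(b{\left(13 \right)} \right)} = 3709 + \left(52 + 13 \left(1 + 2 \cdot 13^{2} + 21 \cdot 13\right)\right) = 3709 + \left(52 + 13 \left(1 + 2 \cdot 169 + 273\right)\right) = 3709 + \left(52 + 13 \left(1 + 338 + 273\right)\right) = 3709 + \left(52 + 13 \cdot 612\right) = 3709 + \left(52 + 7956\right) = 3709 + 8008 = 11717$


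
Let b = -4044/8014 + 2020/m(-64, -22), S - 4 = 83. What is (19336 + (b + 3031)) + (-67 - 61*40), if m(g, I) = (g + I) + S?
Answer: 87671138/4007 ≈ 21880.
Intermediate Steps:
S = 87 (S = 4 + 83 = 87)
m(g, I) = 87 + I + g (m(g, I) = (g + I) + 87 = (I + g) + 87 = 87 + I + g)
b = 8092118/4007 (b = -4044/8014 + 2020/(87 - 22 - 64) = -4044*1/8014 + 2020/1 = -2022/4007 + 2020*1 = -2022/4007 + 2020 = 8092118/4007 ≈ 2019.5)
(19336 + (b + 3031)) + (-67 - 61*40) = (19336 + (8092118/4007 + 3031)) + (-67 - 61*40) = (19336 + 20237335/4007) + (-67 - 2440) = 97716687/4007 - 2507 = 87671138/4007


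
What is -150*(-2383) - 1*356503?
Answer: 947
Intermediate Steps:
-150*(-2383) - 1*356503 = 357450 - 356503 = 947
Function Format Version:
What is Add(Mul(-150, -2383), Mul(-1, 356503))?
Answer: 947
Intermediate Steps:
Add(Mul(-150, -2383), Mul(-1, 356503)) = Add(357450, -356503) = 947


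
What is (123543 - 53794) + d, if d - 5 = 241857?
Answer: 311611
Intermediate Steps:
d = 241862 (d = 5 + 241857 = 241862)
(123543 - 53794) + d = (123543 - 53794) + 241862 = 69749 + 241862 = 311611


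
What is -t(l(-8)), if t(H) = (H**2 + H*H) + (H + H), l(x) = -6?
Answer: -60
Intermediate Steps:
t(H) = 2*H + 2*H**2 (t(H) = (H**2 + H**2) + 2*H = 2*H**2 + 2*H = 2*H + 2*H**2)
-t(l(-8)) = -2*(-6)*(1 - 6) = -2*(-6)*(-5) = -1*60 = -60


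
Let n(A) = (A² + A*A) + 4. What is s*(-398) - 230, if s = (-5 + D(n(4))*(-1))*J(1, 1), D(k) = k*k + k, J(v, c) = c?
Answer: 531896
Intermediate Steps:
n(A) = 4 + 2*A² (n(A) = (A² + A²) + 4 = 2*A² + 4 = 4 + 2*A²)
D(k) = k + k² (D(k) = k² + k = k + k²)
s = -1337 (s = (-5 + ((4 + 2*4²)*(1 + (4 + 2*4²)))*(-1))*1 = (-5 + ((4 + 2*16)*(1 + (4 + 2*16)))*(-1))*1 = (-5 + ((4 + 32)*(1 + (4 + 32)))*(-1))*1 = (-5 + (36*(1 + 36))*(-1))*1 = (-5 + (36*37)*(-1))*1 = (-5 + 1332*(-1))*1 = (-5 - 1332)*1 = -1337*1 = -1337)
s*(-398) - 230 = -1337*(-398) - 230 = 532126 - 230 = 531896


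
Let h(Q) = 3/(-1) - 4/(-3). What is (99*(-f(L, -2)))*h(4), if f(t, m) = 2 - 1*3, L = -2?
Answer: -165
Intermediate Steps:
h(Q) = -5/3 (h(Q) = 3*(-1) - 4*(-1/3) = -3 + 4/3 = -5/3)
f(t, m) = -1 (f(t, m) = 2 - 3 = -1)
(99*(-f(L, -2)))*h(4) = (99*(-1*(-1)))*(-5/3) = (99*1)*(-5/3) = 99*(-5/3) = -165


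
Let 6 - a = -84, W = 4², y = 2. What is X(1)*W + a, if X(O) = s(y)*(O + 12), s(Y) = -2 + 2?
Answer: 90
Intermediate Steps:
W = 16
s(Y) = 0
a = 90 (a = 6 - 1*(-84) = 6 + 84 = 90)
X(O) = 0 (X(O) = 0*(O + 12) = 0*(12 + O) = 0)
X(1)*W + a = 0*16 + 90 = 0 + 90 = 90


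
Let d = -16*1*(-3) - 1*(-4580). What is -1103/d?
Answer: -1103/4628 ≈ -0.23833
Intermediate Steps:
d = 4628 (d = -16*(-3) + 4580 = 48 + 4580 = 4628)
-1103/d = -1103/4628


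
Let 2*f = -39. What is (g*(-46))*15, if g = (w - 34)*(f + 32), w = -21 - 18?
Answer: 629625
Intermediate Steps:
w = -39
f = -39/2 (f = (1/2)*(-39) = -39/2 ≈ -19.500)
g = -1825/2 (g = (-39 - 34)*(-39/2 + 32) = -73*25/2 = -1825/2 ≈ -912.50)
(g*(-46))*15 = -1825/2*(-46)*15 = 41975*15 = 629625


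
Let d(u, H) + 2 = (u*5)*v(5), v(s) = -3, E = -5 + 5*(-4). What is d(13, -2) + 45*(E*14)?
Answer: -15947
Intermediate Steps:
E = -25 (E = -5 - 20 = -25)
d(u, H) = -2 - 15*u (d(u, H) = -2 + (u*5)*(-3) = -2 + (5*u)*(-3) = -2 - 15*u)
d(13, -2) + 45*(E*14) = (-2 - 15*13) + 45*(-25*14) = (-2 - 195) + 45*(-350) = -197 - 15750 = -15947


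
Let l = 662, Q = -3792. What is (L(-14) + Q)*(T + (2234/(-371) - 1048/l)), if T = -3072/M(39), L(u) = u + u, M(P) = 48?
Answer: 33589726040/122801 ≈ 2.7353e+5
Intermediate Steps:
L(u) = 2*u
T = -64 (T = -3072/48 = -3072*1/48 = -64)
(L(-14) + Q)*(T + (2234/(-371) - 1048/l)) = (2*(-14) - 3792)*(-64 + (2234/(-371) - 1048/662)) = (-28 - 3792)*(-64 + (2234*(-1/371) - 1048*1/662)) = -3820*(-64 + (-2234/371 - 524/331)) = -3820*(-64 - 933858/122801) = -3820*(-8793122/122801) = 33589726040/122801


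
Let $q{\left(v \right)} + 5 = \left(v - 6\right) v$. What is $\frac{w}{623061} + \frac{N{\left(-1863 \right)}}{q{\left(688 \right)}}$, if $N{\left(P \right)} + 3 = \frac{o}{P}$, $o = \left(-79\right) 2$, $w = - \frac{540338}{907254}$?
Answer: $- \frac{21866280110854}{3050180110247663691} \approx -7.1688 \cdot 10^{-6}$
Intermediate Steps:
$w = - \frac{270169}{453627}$ ($w = \left(-540338\right) \frac{1}{907254} = - \frac{270169}{453627} \approx -0.59558$)
$o = -158$
$q{\left(v \right)} = -5 + v \left(-6 + v\right)$ ($q{\left(v \right)} = -5 + \left(v - 6\right) v = -5 + \left(-6 + v\right) v = -5 + v \left(-6 + v\right)$)
$N{\left(P \right)} = -3 - \frac{158}{P}$
$\frac{w}{623061} + \frac{N{\left(-1863 \right)}}{q{\left(688 \right)}} = - \frac{270169}{453627 \cdot 623061} + \frac{-3 - \frac{158}{-1863}}{-5 + 688^{2} - 4128} = \left(- \frac{270169}{453627}\right) \frac{1}{623061} + \frac{-3 - - \frac{158}{1863}}{-5 + 473344 - 4128} = - \frac{270169}{282637292247} + \frac{-3 + \frac{158}{1863}}{469211} = - \frac{270169}{282637292247} - \frac{5431}{874140093} = - \frac{21866280110854}{3050180110247663691}$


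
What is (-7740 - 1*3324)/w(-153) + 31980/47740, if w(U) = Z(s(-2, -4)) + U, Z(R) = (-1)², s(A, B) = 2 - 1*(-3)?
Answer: 3331602/45353 ≈ 73.459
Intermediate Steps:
s(A, B) = 5 (s(A, B) = 2 + 3 = 5)
Z(R) = 1
w(U) = 1 + U
(-7740 - 1*3324)/w(-153) + 31980/47740 = (-7740 - 1*3324)/(1 - 153) + 31980/47740 = (-7740 - 3324)/(-152) + 31980*(1/47740) = -11064*(-1/152) + 1599/2387 = 1383/19 + 1599/2387 = 3331602/45353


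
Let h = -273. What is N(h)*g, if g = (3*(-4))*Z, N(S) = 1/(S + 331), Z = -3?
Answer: 18/29 ≈ 0.62069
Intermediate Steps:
N(S) = 1/(331 + S)
g = 36 (g = (3*(-4))*(-3) = -12*(-3) = 36)
N(h)*g = 36/(331 - 273) = 36/58 = (1/58)*36 = 18/29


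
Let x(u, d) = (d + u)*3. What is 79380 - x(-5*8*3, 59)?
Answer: 79563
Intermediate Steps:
x(u, d) = 3*d + 3*u
79380 - x(-5*8*3, 59) = 79380 - (3*59 + 3*(-5*8*3)) = 79380 - (177 + 3*(-40*3)) = 79380 - (177 + 3*(-120)) = 79380 - (177 - 360) = 79380 - 1*(-183) = 79380 + 183 = 79563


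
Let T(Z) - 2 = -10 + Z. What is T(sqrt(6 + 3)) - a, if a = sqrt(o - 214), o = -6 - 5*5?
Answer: -5 - 7*I*sqrt(5) ≈ -5.0 - 15.652*I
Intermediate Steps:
T(Z) = -8 + Z (T(Z) = 2 + (-10 + Z) = -8 + Z)
o = -31 (o = -6 - 25 = -31)
a = 7*I*sqrt(5) (a = sqrt(-31 - 214) = sqrt(-245) = 7*I*sqrt(5) ≈ 15.652*I)
T(sqrt(6 + 3)) - a = (-8 + sqrt(6 + 3)) - 7*I*sqrt(5) = (-8 + sqrt(9)) - 7*I*sqrt(5) = (-8 + 3) - 7*I*sqrt(5) = -5 - 7*I*sqrt(5)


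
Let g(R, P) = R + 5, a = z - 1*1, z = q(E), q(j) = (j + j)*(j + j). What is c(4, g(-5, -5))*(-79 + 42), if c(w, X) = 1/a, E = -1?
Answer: -37/3 ≈ -12.333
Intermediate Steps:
q(j) = 4*j**2 (q(j) = (2*j)*(2*j) = 4*j**2)
z = 4 (z = 4*(-1)**2 = 4*1 = 4)
a = 3 (a = 4 - 1*1 = 4 - 1 = 3)
g(R, P) = 5 + R
c(w, X) = 1/3
c(4, g(-5, -5))*(-79 + 42) = (-79 + 42)/3 = (1/3)*(-37) = -37/3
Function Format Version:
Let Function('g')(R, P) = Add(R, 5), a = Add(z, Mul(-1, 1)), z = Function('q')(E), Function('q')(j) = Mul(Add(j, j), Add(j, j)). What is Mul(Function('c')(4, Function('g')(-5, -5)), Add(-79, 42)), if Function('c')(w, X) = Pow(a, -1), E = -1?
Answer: Rational(-37, 3) ≈ -12.333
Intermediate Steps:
Function('q')(j) = Mul(4, Pow(j, 2)) (Function('q')(j) = Mul(Mul(2, j), Mul(2, j)) = Mul(4, Pow(j, 2)))
z = 4 (z = Mul(4, Pow(-1, 2)) = Mul(4, 1) = 4)
a = 3 (a = Add(4, Mul(-1, 1)) = Add(4, -1) = 3)
Function('g')(R, P) = Add(5, R)
Function('c')(w, X) = Rational(1, 3) (Function('c')(w, X) = Pow(3, -1) = Rational(1, 3))
Mul(Function('c')(4, Function('g')(-5, -5)), Add(-79, 42)) = Mul(Rational(1, 3), Add(-79, 42)) = Mul(Rational(1, 3), -37) = Rational(-37, 3)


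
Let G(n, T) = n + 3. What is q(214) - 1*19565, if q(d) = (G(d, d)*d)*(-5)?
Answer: -251755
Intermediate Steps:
G(n, T) = 3 + n
q(d) = -5*d*(3 + d) (q(d) = ((3 + d)*d)*(-5) = (d*(3 + d))*(-5) = -5*d*(3 + d))
q(214) - 1*19565 = -5*214*(3 + 214) - 1*19565 = -5*214*217 - 19565 = -232190 - 19565 = -251755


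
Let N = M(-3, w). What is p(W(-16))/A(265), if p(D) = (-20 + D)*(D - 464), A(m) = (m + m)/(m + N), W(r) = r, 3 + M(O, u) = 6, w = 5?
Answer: 463104/53 ≈ 8737.8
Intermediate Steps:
M(O, u) = 3 (M(O, u) = -3 + 6 = 3)
N = 3
A(m) = 2*m/(3 + m) (A(m) = (m + m)/(m + 3) = (2*m)/(3 + m) = 2*m/(3 + m))
p(D) = (-464 + D)*(-20 + D) (p(D) = (-20 + D)*(-464 + D) = (-464 + D)*(-20 + D))
p(W(-16))/A(265) = (9280 + (-16)² - 484*(-16))/((2*265/(3 + 265))) = (9280 + 256 + 7744)/((2*265/268)) = 17280/((2*265*(1/268))) = 17280/(265/134) = 17280*(134/265) = 463104/53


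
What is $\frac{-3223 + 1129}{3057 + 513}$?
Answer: $- \frac{349}{595} \approx -0.58655$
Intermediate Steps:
$\frac{-3223 + 1129}{3057 + 513} = - \frac{2094}{3570} = \left(-2094\right) \frac{1}{3570} = - \frac{349}{595}$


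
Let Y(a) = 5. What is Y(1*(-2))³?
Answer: 125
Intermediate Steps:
Y(1*(-2))³ = 5³ = 125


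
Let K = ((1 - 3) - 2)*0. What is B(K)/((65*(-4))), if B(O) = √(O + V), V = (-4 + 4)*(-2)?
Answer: 0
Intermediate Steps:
V = 0 (V = 0*(-2) = 0)
K = 0 (K = (-2 - 2)*0 = -4*0 = 0)
B(O) = √O (B(O) = √(O + 0) = √O)
B(K)/((65*(-4))) = √0/((65*(-4))) = 0/(-260) = 0*(-1/260) = 0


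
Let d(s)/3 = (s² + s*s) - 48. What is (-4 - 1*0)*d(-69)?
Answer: -113688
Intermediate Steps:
d(s) = -144 + 6*s² (d(s) = 3*((s² + s*s) - 48) = 3*((s² + s²) - 48) = 3*(2*s² - 48) = 3*(-48 + 2*s²) = -144 + 6*s²)
(-4 - 1*0)*d(-69) = (-4 - 1*0)*(-144 + 6*(-69)²) = (-4 + 0)*(-144 + 6*4761) = -4*(-144 + 28566) = -4*28422 = -113688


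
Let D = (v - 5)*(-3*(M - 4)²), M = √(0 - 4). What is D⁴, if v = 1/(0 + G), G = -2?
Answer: -9999685872 + 6375511296*I ≈ -9.9997e+9 + 6.3755e+9*I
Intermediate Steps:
M = 2*I (M = √(-4) = 2*I ≈ 2.0*I)
v = -½ (v = 1/(0 - 2) = 1/(-2) = -½ ≈ -0.50000)
D = 33*(-4 + 2*I)²/2 (D = (-½ - 5)*(-3*(2*I - 4)²) = -(-33)*(-4 + 2*I)²/2 = 33*(-4 + 2*I)²/2 ≈ 198.0 - 264.0*I)
D⁴ = (198 - 264*I)⁴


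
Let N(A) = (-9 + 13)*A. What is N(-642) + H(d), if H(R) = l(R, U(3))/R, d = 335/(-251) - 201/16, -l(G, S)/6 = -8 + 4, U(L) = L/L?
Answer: -143419032/55811 ≈ -2569.7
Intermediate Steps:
U(L) = 1
l(G, S) = 24 (l(G, S) = -6*(-8 + 4) = -6*(-4) = 24)
N(A) = 4*A
d = -55811/4016 (d = 335*(-1/251) - 201*1/16 = -335/251 - 201/16 = -55811/4016 ≈ -13.897)
H(R) = 24/R
N(-642) + H(d) = 4*(-642) + 24/(-55811/4016) = -2568 + 24*(-4016/55811) = -2568 - 96384/55811 = -143419032/55811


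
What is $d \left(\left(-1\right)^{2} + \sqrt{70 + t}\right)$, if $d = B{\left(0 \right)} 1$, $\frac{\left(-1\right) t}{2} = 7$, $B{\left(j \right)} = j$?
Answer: $0$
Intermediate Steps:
$t = -14$ ($t = \left(-2\right) 7 = -14$)
$d = 0$ ($d = 0 \cdot 1 = 0$)
$d \left(\left(-1\right)^{2} + \sqrt{70 + t}\right) = 0 \left(\left(-1\right)^{2} + \sqrt{70 - 14}\right) = 0 \left(1 + \sqrt{56}\right) = 0 \left(1 + 2 \sqrt{14}\right) = 0$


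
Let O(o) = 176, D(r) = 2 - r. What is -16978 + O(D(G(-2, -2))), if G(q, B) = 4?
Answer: -16802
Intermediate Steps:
-16978 + O(D(G(-2, -2))) = -16978 + 176 = -16802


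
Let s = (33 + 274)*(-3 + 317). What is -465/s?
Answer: -465/96398 ≈ -0.0048238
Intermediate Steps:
s = 96398 (s = 307*314 = 96398)
-465/s = -465/96398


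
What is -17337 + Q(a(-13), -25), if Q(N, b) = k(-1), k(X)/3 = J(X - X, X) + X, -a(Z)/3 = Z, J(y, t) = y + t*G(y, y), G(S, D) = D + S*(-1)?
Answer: -17340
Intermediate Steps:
G(S, D) = D - S
J(y, t) = y (J(y, t) = y + t*(y - y) = y + t*0 = y + 0 = y)
a(Z) = -3*Z
k(X) = 3*X (k(X) = 3*((X - X) + X) = 3*(0 + X) = 3*X)
Q(N, b) = -3 (Q(N, b) = 3*(-1) = -3)
-17337 + Q(a(-13), -25) = -17337 - 3 = -17340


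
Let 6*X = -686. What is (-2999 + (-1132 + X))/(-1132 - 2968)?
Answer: 3184/3075 ≈ 1.0354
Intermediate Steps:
X = -343/3 (X = (⅙)*(-686) = -343/3 ≈ -114.33)
(-2999 + (-1132 + X))/(-1132 - 2968) = (-2999 + (-1132 - 343/3))/(-1132 - 2968) = (-2999 - 3739/3)/(-4100) = -12736/3*(-1/4100) = 3184/3075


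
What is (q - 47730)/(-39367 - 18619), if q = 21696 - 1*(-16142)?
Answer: 4946/28993 ≈ 0.17059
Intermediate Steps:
q = 37838 (q = 21696 + 16142 = 37838)
(q - 47730)/(-39367 - 18619) = (37838 - 47730)/(-39367 - 18619) = -9892/(-57986) = -9892*(-1/57986) = 4946/28993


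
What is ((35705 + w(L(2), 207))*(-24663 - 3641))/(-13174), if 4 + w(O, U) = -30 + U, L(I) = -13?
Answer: 507745456/6587 ≈ 77083.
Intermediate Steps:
w(O, U) = -34 + U (w(O, U) = -4 + (-30 + U) = -34 + U)
((35705 + w(L(2), 207))*(-24663 - 3641))/(-13174) = ((35705 + (-34 + 207))*(-24663 - 3641))/(-13174) = ((35705 + 173)*(-28304))*(-1/13174) = (35878*(-28304))*(-1/13174) = -1015490912*(-1/13174) = 507745456/6587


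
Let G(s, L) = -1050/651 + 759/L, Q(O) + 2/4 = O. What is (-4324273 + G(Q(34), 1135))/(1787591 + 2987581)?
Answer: -25358263121/28002404470 ≈ -0.90557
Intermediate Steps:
Q(O) = -½ + O
G(s, L) = -50/31 + 759/L (G(s, L) = -1050*1/651 + 759/L = -50/31 + 759/L)
(-4324273 + G(Q(34), 1135))/(1787591 + 2987581) = (-4324273 + (-50/31 + 759/1135))/(1787591 + 2987581) = (-4324273 + (-50/31 + 759*(1/1135)))/4775172 = (-4324273 + (-50/31 + 759/1135))*(1/4775172) = (-4324273 - 33221/35185)*(1/4775172) = -152149578726/35185*1/4775172 = -25358263121/28002404470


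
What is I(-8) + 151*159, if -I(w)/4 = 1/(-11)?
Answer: 264103/11 ≈ 24009.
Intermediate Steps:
I(w) = 4/11 (I(w) = -4/(-11) = -4*(-1/11) = 4/11)
I(-8) + 151*159 = 4/11 + 151*159 = 4/11 + 24009 = 264103/11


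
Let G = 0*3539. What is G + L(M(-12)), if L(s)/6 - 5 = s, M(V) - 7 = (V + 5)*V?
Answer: 576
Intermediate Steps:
M(V) = 7 + V*(5 + V) (M(V) = 7 + (V + 5)*V = 7 + (5 + V)*V = 7 + V*(5 + V))
L(s) = 30 + 6*s
G = 0
G + L(M(-12)) = 0 + (30 + 6*(7 + (-12)² + 5*(-12))) = 0 + (30 + 6*(7 + 144 - 60)) = 0 + (30 + 6*91) = 0 + (30 + 546) = 0 + 576 = 576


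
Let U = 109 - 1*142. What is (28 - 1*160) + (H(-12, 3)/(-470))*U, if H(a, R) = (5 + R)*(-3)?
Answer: -31416/235 ≈ -133.69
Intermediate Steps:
H(a, R) = -15 - 3*R
U = -33 (U = 109 - 142 = -33)
(28 - 1*160) + (H(-12, 3)/(-470))*U = (28 - 1*160) + ((-15 - 3*3)/(-470))*(-33) = (28 - 160) + ((-15 - 9)*(-1/470))*(-33) = -132 - 24*(-1/470)*(-33) = -132 + (12/235)*(-33) = -132 - 396/235 = -31416/235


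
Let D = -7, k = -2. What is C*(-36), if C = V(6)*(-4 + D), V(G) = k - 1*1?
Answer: -1188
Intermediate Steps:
V(G) = -3 (V(G) = -2 - 1*1 = -2 - 1 = -3)
C = 33 (C = -3*(-4 - 7) = -3*(-11) = 33)
C*(-36) = 33*(-36) = -1188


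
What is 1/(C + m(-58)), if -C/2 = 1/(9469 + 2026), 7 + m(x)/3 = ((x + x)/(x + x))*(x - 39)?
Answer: -11495/3586442 ≈ -0.0032051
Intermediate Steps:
m(x) = -138 + 3*x (m(x) = -21 + 3*(((x + x)/(x + x))*(x - 39)) = -21 + 3*(((2*x)/((2*x)))*(-39 + x)) = -21 + 3*(((2*x)*(1/(2*x)))*(-39 + x)) = -21 + 3*(1*(-39 + x)) = -21 + 3*(-39 + x) = -21 + (-117 + 3*x) = -138 + 3*x)
C = -2/11495 (C = -2/(9469 + 2026) = -2/11495 ≈ -0.00017399)
1/(C + m(-58)) = 1/(-2/11495 + (-138 + 3*(-58))) = 1/(-2/11495 + (-138 - 174)) = 1/(-2/11495 - 312) = 1/(-3586442/11495) = -11495/3586442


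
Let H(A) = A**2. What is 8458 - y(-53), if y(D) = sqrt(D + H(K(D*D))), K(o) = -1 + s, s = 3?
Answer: 8458 - 7*I ≈ 8458.0 - 7.0*I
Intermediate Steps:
K(o) = 2 (K(o) = -1 + 3 = 2)
y(D) = sqrt(4 + D) (y(D) = sqrt(D + 2**2) = sqrt(D + 4) = sqrt(4 + D))
8458 - y(-53) = 8458 - sqrt(4 - 53) = 8458 - sqrt(-49) = 8458 - 7*I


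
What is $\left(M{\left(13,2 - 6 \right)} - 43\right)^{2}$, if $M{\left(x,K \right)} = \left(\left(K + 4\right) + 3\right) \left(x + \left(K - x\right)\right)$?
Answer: $3025$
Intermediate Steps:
$M{\left(x,K \right)} = K \left(7 + K\right)$ ($M{\left(x,K \right)} = \left(\left(4 + K\right) + 3\right) K = \left(7 + K\right) K = K \left(7 + K\right)$)
$\left(M{\left(13,2 - 6 \right)} - 43\right)^{2} = \left(\left(2 - 6\right) \left(7 + \left(2 - 6\right)\right) - 43\right)^{2} = \left(- 4 \left(7 - 4\right) - 43\right)^{2} = \left(\left(-4\right) 3 - 43\right)^{2} = \left(-12 - 43\right)^{2} = \left(-55\right)^{2} = 3025$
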